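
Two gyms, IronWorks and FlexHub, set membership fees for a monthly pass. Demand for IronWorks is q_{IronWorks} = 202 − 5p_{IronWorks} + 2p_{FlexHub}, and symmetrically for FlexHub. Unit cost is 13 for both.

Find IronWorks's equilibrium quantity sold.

101.875

IronWorks's profit: π = (p_{IronWorks} − 13)(202 − 5p_{IronWorks} + 2p_{FlexHub}).
∂π/∂p_{IronWorks} = 267 − 10p_{IronWorks} + 2p_{FlexHub} = 0 ⇒ p_{IronWorks} = 26.7 + 0.2p_{FlexHub}.
By symmetry p_{FlexHub} = p_{IronWorks}; substituting into the reaction function, 0.8p_{IronWorks} = 26.7 and p_{IronWorks} = 33.375.
q_{IronWorks} = 202 − 5·33.375 + 2·33.375 = 101.875.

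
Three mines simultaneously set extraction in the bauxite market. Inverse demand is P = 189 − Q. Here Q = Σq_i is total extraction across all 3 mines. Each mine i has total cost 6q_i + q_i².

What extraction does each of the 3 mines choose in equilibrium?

A representative mine's profit is π_i = q_i(189 − Q) − 6q_i − q_i², with Q = q_i + Σ_{j≠i} q_j.
First-order condition: 183 − 4q_i − Σ_{j≠i} q_j = 0.
Imposing symmetry (q_j = q for all j) turns Σ_{j≠i} q_j into 2q, so 183 = 6q and q = 30.5.

30.5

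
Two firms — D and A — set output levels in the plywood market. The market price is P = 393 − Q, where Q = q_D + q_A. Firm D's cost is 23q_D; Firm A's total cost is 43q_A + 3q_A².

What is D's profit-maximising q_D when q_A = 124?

Firm D's profit: π = q_D(393 − (q_D + q_A)) − 23q_D.
∂π/∂q_D = 370 − 2q_D − q_A = 0, so q_D = 185 − 0.5q_A.
At q_A = 124: q_D = 185 − 0.5·124 = 123.

123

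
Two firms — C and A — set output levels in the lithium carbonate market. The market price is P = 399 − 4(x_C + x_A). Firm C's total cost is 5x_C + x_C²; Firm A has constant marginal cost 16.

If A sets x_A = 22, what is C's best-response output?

30.6

Firm C's profit: π = x_C(399 − 4(x_C + x_A)) − 5x_C − x_C².
∂π/∂x_C = 394 − 10x_C − 4x_A = 0, so x_C = 39.4 − 0.4x_A.
At x_A = 22: x_C = 39.4 − 0.4·22 = 30.6.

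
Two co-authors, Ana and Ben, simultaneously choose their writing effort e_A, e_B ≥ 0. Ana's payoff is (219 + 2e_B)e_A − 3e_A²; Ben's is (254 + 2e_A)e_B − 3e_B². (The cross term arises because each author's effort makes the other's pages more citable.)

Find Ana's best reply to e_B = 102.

Expanding Ana's payoff: 219e_A + 2e_Be_A − 3e_A².
∂π/∂e_A = 219 + 2e_B − 6e_A = 0, so e_A = 36.5 + (1/3)e_B.
At e_B = 102: e_A = 36.5 + (1/3)·102 = 70.5.

70.5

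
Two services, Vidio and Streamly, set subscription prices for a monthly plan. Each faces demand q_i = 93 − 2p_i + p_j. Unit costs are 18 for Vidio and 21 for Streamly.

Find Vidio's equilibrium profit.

1290.32

Vidio's profit: π = (p_{Vidio} − 18)(93 − 2p_{Vidio} + p_{Streamly}).
∂π/∂p_{Vidio} = 129 − 4p_{Vidio} + p_{Streamly} = 0 ⇒ p_{Vidio} = 32.25 + 0.25p_{Streamly}.
Similarly p_{Streamly} = 33.75 + 0.25p_{Vidio}.
Substituting the second reaction function into the first: p_{Vidio} = 32.25 + 0.25(33.75 + 0.25p_{Vidio}), which gives 0.9375p_{Vidio} = 40.6875 ⇒ p_{Vidio} = 43.4.
Then p_{Streamly} = 33.75 + 0.25·43.4 = 44.6.
q_{Vidio} = 93 − 2·43.4 + 44.6 = 50.8.
Profit = (43.4 − 18)·50.8 = 1290.32.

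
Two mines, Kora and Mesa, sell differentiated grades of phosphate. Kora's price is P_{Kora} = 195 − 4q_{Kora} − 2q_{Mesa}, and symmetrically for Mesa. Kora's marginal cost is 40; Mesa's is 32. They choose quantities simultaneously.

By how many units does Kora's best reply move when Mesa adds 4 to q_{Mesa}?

Mine Kora's profit: π = q_{Kora}(195 − 4q_{Kora} − 2q_{Mesa}) − 40q_{Kora}.
∂π/∂q_{Kora} = 155 − 8q_{Kora} − 2q_{Mesa} = 0 ⇒ q_{Kora} = 19.375 − 0.25q_{Mesa}.
The reaction-function slope is −0.25, so a 4-unit rise in q_{Mesa} moves q_{Kora} by −0.25 × 4 = −1. Kora's best response falls — the actions are strategic substitutes.

-1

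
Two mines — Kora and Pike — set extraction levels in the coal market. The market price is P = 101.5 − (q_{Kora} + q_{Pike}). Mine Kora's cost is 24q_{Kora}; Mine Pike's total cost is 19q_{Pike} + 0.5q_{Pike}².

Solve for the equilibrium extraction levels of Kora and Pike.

Mine Kora's profit: π = q_{Kora}(101.5 − (q_{Kora} + q_{Pike})) − 24q_{Kora}.
∂π/∂q_{Kora} = 77.5 − 2q_{Kora} − q_{Pike} = 0, so q_{Kora} = 38.75 − 0.5q_{Pike}.
For Pike: ∂π/∂q_{Pike} = 82.5 − 3q_{Pike} − q_{Kora} = 0 ⇒ q_{Pike} = 27.5 − (1/3)q_{Kora}.
Plugging q_{Pike} into Kora's best response: q_{Kora} = 38.75 − 0.5(27.5 − (1/3)q_{Kora}) ⇒ (5/6)q_{Kora} = 25, so q_{Kora} = 30.
Then q_{Pike} = 27.5 − (1/3)·30 = 17.5.

30, 17.5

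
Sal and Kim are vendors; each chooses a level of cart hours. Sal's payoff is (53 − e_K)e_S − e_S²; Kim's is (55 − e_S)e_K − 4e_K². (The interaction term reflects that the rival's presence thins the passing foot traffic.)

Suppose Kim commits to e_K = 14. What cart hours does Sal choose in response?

19.5

Expanding Sal's payoff: 53e_S − e_Ke_S − e_S².
∂π/∂e_S = 53 − e_K − 2e_S = 0, so e_S = 26.5 − 0.5e_K.
At e_K = 14: e_S = 26.5 − 0.5·14 = 19.5.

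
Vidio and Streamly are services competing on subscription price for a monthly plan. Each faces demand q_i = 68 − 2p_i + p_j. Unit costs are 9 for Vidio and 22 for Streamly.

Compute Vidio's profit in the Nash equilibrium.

Vidio's profit: π = (p_{Vidio} − 9)(68 − 2p_{Vidio} + p_{Streamly}).
∂π/∂p_{Vidio} = 86 − 4p_{Vidio} + p_{Streamly} = 0 ⇒ p_{Vidio} = 21.5 + 0.25p_{Streamly}.
Similarly p_{Streamly} = 28 + 0.25p_{Vidio}.
Solving the two reaction functions simultaneously: (1 − (0.25)(0.25))p_{Vidio} = 21.5 + 0.25·28, so 0.9375p_{Vidio} = 28.5 and p_{Vidio} = 30.4.
Then p_{Streamly} = 28 + 0.25·30.4 = 35.6.
q_{Vidio} = 68 − 2·30.4 + 35.6 = 42.8.
Profit = (30.4 − 9)·42.8 = 915.92.

915.92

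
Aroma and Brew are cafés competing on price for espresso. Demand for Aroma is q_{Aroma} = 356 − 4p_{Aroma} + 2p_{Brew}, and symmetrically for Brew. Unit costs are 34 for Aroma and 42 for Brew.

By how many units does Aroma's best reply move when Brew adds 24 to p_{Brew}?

6

Aroma's profit: π = (p_{Aroma} − 34)(356 − 4p_{Aroma} + 2p_{Brew}).
∂π/∂p_{Aroma} = 492 − 8p_{Aroma} + 2p_{Brew} = 0 ⇒ p_{Aroma} = 61.5 + 0.25p_{Brew}.
The reaction-function slope is 0.25, so a 24-unit rise in p_{Brew} moves p_{Aroma} by 0.25 × 24 = 6. Aroma's best response rises — the actions are strategic complements.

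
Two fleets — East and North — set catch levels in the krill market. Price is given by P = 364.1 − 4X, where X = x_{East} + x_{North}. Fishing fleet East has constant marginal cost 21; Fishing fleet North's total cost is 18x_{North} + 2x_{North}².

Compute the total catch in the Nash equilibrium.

51.615

Fishing fleet East's profit: π = x_{East}(364.1 − 4(x_{East} + x_{North})) − 21x_{East}.
∂π/∂x_{East} = 343.1 − 8x_{East} − 4x_{North} = 0, so x_{East} = 42.8875 − 0.5x_{North}.
For North: ∂π/∂x_{North} = 346.1 − 12x_{North} − 4x_{East} = 0 ⇒ x_{North} = 3461/120 − (1/3)x_{East}.
Plugging x_{North} into East's best response: x_{East} = 42.8875 − 0.5(3461/120 − (1/3)x_{East}) ⇒ (5/6)x_{East} = 427/15, so x_{East} = 34.16.
Then x_{North} = 3461/120 − (1/3)·34.16 = 17.455.
Total catch: 34.16 + 17.455 = 51.615.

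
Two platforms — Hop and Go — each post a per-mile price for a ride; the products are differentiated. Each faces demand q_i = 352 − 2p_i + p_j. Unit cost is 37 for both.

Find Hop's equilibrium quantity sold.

Hop's profit: π = (p_{Hop} − 37)(352 − 2p_{Hop} + p_{Go}).
∂π/∂p_{Hop} = 426 − 4p_{Hop} + p_{Go} = 0 ⇒ p_{Hop} = 106.5 + 0.25p_{Go}.
Setting p_{Hop} = p_{Go} in the reaction function: p_{Hop} = 106.5 + 0.25p_{Hop}, so p_{Hop} = 106.5 / 0.75 = 142.
q_{Hop} = 352 − 2·142 + 142 = 210.

210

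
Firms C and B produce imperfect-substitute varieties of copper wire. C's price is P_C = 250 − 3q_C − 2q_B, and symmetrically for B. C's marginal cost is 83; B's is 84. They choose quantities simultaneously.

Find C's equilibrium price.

Firm C's profit: π = q_C(250 − 3q_C − 2q_B) − 83q_C.
∂π/∂q_C = 167 − 6q_C − 2q_B = 0 ⇒ q_C = 167/6 − (1/3)q_B.
Similarly q_B = 83/3 − (1/3)q_C.
Solving the two reaction functions simultaneously: (1 − (−1/3)(−1/3))q_C = 167/6 − (1/3)·(83/3), so (8/9)q_C = 335/18 and q_C = 20.9375.
Then q_B = 83/3 − (1/3)·20.9375 = 20.6875.
P_C = 250 − 3·20.9375 − 2·20.6875 = 145.8125.

145.8125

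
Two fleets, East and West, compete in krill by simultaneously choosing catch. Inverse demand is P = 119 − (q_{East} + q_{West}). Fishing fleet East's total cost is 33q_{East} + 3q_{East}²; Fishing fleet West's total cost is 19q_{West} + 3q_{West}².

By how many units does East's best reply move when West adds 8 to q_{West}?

Fishing fleet East's profit: π = q_{East}(119 − (q_{East} + q_{West})) − 33q_{East} − 3q_{East}².
∂π/∂q_{East} = 86 − 8q_{East} − q_{West} = 0, so q_{East} = 10.75 − 0.125q_{West}.
The reaction-function slope is −0.125, so an 8-unit rise in q_{West} moves q_{East} by −0.125 × 8 = −1. East's best response falls — the actions are strategic substitutes.

-1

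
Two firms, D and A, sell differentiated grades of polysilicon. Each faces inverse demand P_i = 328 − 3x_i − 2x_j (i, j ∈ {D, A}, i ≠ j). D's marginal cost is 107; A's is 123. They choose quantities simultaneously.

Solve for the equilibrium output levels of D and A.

28.625, 24.625

Firm D's profit: π = x_D(328 − 3x_D − 2x_A) − 107x_D.
∂π/∂x_D = 221 − 6x_D − 2x_A = 0 ⇒ x_D = 221/6 − (1/3)x_A.
Similarly x_A = 205/6 − (1/3)x_D.
Solving the two reaction functions simultaneously: (1 − (−1/3)(−1/3))x_D = 221/6 − (1/3)·(205/6), so (8/9)x_D = 229/9 and x_D = 28.625.
Then x_A = 205/6 − (1/3)·28.625 = 24.625.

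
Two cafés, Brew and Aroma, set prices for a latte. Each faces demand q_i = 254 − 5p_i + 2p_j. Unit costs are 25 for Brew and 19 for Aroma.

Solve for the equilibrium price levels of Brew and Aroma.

Brew's profit: π = (p_{Brew} − 25)(254 − 5p_{Brew} + 2p_{Aroma}).
∂π/∂p_{Brew} = 379 − 10p_{Brew} + 2p_{Aroma} = 0 ⇒ p_{Brew} = 37.9 + 0.2p_{Aroma}.
Similarly p_{Aroma} = 34.9 + 0.2p_{Brew}.
Substituting the second reaction function into the first: p_{Brew} = 37.9 + 0.2(34.9 + 0.2p_{Brew}), which gives 0.96p_{Brew} = 44.88 ⇒ p_{Brew} = 46.75.
Then p_{Aroma} = 34.9 + 0.2·46.75 = 44.25.

46.75, 44.25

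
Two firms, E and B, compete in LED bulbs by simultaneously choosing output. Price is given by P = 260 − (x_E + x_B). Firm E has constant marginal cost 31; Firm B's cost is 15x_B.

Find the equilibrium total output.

158

Firm E's profit: π = x_E(260 − (x_E + x_B)) − 31x_E.
∂π/∂x_E = 229 − 2x_E − x_B = 0, so x_E = 114.5 − 0.5x_B.
By the same steps for B: x_B = 122.5 − 0.5x_E.
Substituting the second reaction function into the first: x_E = 114.5 − 0.5(122.5 − 0.5x_E), which gives 0.75x_E = 53.25 ⇒ x_E = 71.
Then x_B = 122.5 − 0.5·71 = 87.
Total output: 71 + 87 = 158.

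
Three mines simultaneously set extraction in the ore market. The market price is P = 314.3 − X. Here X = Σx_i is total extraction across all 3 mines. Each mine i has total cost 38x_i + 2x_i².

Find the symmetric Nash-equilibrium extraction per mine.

34.5375

A representative mine's profit is π_i = x_i(314.3 − X) − 38x_i − 2x_i², with X = x_i + Σ_{j≠i} x_j.
First-order condition: 276.3 − 6x_i − Σ_{j≠i} x_j = 0.
Imposing symmetry (x_j = x for all j) turns Σ_{j≠i} x_j into 2x, so 276.3 = 8x and x = 34.5375.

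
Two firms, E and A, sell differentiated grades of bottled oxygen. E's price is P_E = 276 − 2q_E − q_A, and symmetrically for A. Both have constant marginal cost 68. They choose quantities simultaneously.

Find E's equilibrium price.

151.2

Firm E's profit: π = q_E(276 − 2q_E − q_A) − 68q_E.
∂π/∂q_E = 208 − 4q_E − q_A = 0 ⇒ q_E = 52 − 0.25q_A.
The game is symmetric, so in equilibrium q_A = q_E: the reaction function gives 1.25q_E = 52, hence q_E = 41.6.
P_E = 276 − 2·41.6 − 41.6 = 151.2.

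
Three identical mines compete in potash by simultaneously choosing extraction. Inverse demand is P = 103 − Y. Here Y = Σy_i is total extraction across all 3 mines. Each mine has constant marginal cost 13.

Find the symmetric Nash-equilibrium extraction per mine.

A representative mine's profit is π_i = y_i(103 − Y) − 13y_i, with Y = y_i + Σ_{j≠i} y_j.
First-order condition: 90 − 2y_i − Σ_{j≠i} y_j = 0.
In a symmetric equilibrium every mine chooses the same y, so Σ_{j≠i} y_j = 2y. The condition becomes 90 − 4y = 0, giving y = 90/4 = 22.5.

22.5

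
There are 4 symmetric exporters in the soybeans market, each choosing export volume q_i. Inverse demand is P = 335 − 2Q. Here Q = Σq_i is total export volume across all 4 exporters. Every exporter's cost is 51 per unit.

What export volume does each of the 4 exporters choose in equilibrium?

A representative exporter's profit is π_i = q_i(335 − 2Q) − 51q_i, with Q = q_i + Σ_{j≠i} q_j.
First-order condition: 284 − 4q_i − 2Σ_{j≠i} q_j = 0.
Imposing symmetry (q_j = q for all j) turns Σ_{j≠i} q_j into 3q, so 284 = 10q and q = 28.4.

28.4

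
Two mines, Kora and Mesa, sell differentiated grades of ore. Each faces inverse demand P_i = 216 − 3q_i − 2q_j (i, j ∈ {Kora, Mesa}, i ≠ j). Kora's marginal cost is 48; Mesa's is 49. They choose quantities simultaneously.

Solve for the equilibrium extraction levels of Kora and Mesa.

21.0625, 20.8125

Mine Kora's profit: π = q_{Kora}(216 − 3q_{Kora} − 2q_{Mesa}) − 48q_{Kora}.
∂π/∂q_{Kora} = 168 − 6q_{Kora} − 2q_{Mesa} = 0 ⇒ q_{Kora} = 28 − (1/3)q_{Mesa}.
Similarly q_{Mesa} = 167/6 − (1/3)q_{Kora}.
Plugging q_{Mesa} into Kora's best response: q_{Kora} = 28 − (1/3)(167/6 − (1/3)q_{Kora}) ⇒ (8/9)q_{Kora} = 337/18, so q_{Kora} = 21.0625.
Then q_{Mesa} = 167/6 − (1/3)·21.0625 = 20.8125.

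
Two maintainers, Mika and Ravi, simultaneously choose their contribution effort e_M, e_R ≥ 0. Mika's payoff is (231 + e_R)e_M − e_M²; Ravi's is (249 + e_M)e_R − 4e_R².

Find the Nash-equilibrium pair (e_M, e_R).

Expanding Mika's payoff: 231e_M + e_Re_M − e_M².
∂π/∂e_M = 231 + e_R − 2e_M = 0, so e_M = 115.5 + 0.5e_R.
Likewise for Ravi: e_R = 31.125 + 0.125e_M.
Plugging e_R into Mika's best response: e_M = 115.5 + 0.5(31.125 + 0.125e_M) ⇒ 0.9375e_M = 131.0625, so e_M = 139.8.
Then e_R = 31.125 + 0.125·139.8 = 48.6.

139.8, 48.6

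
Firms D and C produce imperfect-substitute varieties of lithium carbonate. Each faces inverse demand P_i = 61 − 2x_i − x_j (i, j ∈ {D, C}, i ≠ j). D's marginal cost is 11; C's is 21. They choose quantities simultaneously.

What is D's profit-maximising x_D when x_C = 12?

Firm D's profit: π = x_D(61 − 2x_D − x_C) − 11x_D.
∂π/∂x_D = 50 − 4x_D − x_C = 0 ⇒ x_D = 12.5 − 0.25x_C.
At x_C = 12: x_D = 12.5 − 0.25·12 = 9.5.

9.5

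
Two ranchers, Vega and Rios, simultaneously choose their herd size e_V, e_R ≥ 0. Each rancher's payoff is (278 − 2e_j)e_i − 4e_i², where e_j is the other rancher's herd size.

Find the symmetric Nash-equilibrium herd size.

27.8

Vega's payoff is (278 − 2e_R)e_V − 4e_V².
∂π/∂e_V = 278 − 2e_R − 8e_V = 0, so e_V = 34.75 − 0.25e_R.
Setting e_V = e_R in the reaction function: e_V = 34.75 − 0.25e_V, so e_V = 34.75 / 1.25 = 27.8.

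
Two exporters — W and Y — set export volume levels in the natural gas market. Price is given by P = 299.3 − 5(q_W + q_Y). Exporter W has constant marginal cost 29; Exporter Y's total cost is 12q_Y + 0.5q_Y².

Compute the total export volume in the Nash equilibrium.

Exporter W's profit: π = q_W(299.3 − 5(q_W + q_Y)) − 29q_W.
∂π/∂q_W = 270.3 − 10q_W − 5q_Y = 0, so q_W = 27.03 − 0.5q_Y.
For Y: ∂π/∂q_Y = 287.3 − 11q_Y − 5q_W = 0 ⇒ q_Y = 2873/110 − (5/11)q_W.
Plugging q_Y into W's best response: q_W = 27.03 − 0.5(2873/110 − (5/11)q_W) ⇒ (17/22)q_W = 3842/275, so q_W = 18.08.
Then q_Y = 2873/110 − (5/11)·18.08 = 17.9.
Total export volume: 18.08 + 17.9 = 35.98.

35.98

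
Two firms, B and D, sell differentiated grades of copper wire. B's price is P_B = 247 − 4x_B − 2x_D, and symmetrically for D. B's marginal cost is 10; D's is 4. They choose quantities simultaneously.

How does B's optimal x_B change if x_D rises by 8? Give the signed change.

-2

Firm B's profit: π = x_B(247 − 4x_B − 2x_D) − 10x_B.
∂π/∂x_B = 237 − 8x_B − 2x_D = 0 ⇒ x_B = 29.625 − 0.25x_D.
The reaction-function slope is −0.25, so an 8-unit rise in x_D moves x_B by −0.25 × 8 = −2. B's best response falls — the actions are strategic substitutes.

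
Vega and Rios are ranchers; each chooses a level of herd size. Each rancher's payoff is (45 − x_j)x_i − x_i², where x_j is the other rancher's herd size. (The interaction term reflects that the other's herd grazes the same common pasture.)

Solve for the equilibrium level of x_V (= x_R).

15

Vega's payoff is (45 − x_R)x_V − x_V².
∂π/∂x_V = 45 − x_R − 2x_V = 0, so x_V = 22.5 − 0.5x_R.
By symmetry x_R = x_V; substituting into the reaction function, 1.5x_V = 22.5 and x_V = 15.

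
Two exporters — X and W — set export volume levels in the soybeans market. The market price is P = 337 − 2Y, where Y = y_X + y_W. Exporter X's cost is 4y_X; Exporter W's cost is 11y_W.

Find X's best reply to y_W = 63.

51.75

Exporter X's profit: π = y_X(337 − 2(y_X + y_W)) − 4y_X.
∂π/∂y_X = 333 − 4y_X − 2y_W = 0, so y_X = 83.25 − 0.5y_W.
At y_W = 63: y_X = 83.25 − 0.5·63 = 51.75.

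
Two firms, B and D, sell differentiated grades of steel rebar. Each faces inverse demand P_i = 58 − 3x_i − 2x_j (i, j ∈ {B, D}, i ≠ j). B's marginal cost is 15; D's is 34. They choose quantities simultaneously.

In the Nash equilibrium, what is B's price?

34.6875

Firm B's profit: π = x_B(58 − 3x_B − 2x_D) − 15x_B.
∂π/∂x_B = 43 − 6x_B − 2x_D = 0 ⇒ x_B = 43/6 − (1/3)x_D.
Similarly x_D = 4 − (1/3)x_B.
Plugging x_D into B's best response: x_B = 43/6 − (1/3)(4 − (1/3)x_B) ⇒ (8/9)x_B = 35/6, so x_B = 6.5625.
Then x_D = 4 − (1/3)·6.5625 = 1.8125.
P_B = 58 − 3·6.5625 − 2·1.8125 = 34.6875.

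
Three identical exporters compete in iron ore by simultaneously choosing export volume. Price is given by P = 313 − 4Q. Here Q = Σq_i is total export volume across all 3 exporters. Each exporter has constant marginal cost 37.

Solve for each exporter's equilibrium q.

17.25

A representative exporter's profit is π_i = q_i(313 − 4Q) − 37q_i, with Q = q_i + Σ_{j≠i} q_j.
First-order condition: 276 − 8q_i − 4Σ_{j≠i} q_j = 0.
In a symmetric equilibrium every exporter chooses the same q, so Σ_{j≠i} q_j = 2q. The condition becomes 276 − 16q = 0, giving q = 276/16 = 17.25.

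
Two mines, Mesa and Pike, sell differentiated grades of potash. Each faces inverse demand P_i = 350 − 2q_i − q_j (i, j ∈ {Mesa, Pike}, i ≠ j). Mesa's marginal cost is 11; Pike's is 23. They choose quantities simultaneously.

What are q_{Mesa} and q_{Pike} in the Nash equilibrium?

Mine Mesa's profit: π = q_{Mesa}(350 − 2q_{Mesa} − q_{Pike}) − 11q_{Mesa}.
∂π/∂q_{Mesa} = 339 − 4q_{Mesa} − q_{Pike} = 0 ⇒ q_{Mesa} = 84.75 − 0.25q_{Pike}.
Similarly q_{Pike} = 81.75 − 0.25q_{Mesa}.
Solving the two reaction functions simultaneously: (1 − (−0.25)(−0.25))q_{Mesa} = 84.75 − 0.25·81.75, so 0.9375q_{Mesa} = 64.3125 and q_{Mesa} = 68.6.
Then q_{Pike} = 81.75 − 0.25·68.6 = 64.6.

68.6, 64.6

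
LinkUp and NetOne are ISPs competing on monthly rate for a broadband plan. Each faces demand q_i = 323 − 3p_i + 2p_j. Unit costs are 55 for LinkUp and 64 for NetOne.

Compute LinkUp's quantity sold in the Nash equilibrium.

LinkUp's profit: π = (p_{LinkUp} − 55)(323 − 3p_{LinkUp} + 2p_{NetOne}).
∂π/∂p_{LinkUp} = 488 − 6p_{LinkUp} + 2p_{NetOne} = 0 ⇒ p_{LinkUp} = 244/3 + (1/3)p_{NetOne}.
Similarly p_{NetOne} = 515/6 + (1/3)p_{LinkUp}.
Plugging p_{NetOne} into LinkUp's best response: p_{LinkUp} = 244/3 + (1/3)(515/6 + (1/3)p_{LinkUp}) ⇒ (8/9)p_{LinkUp} = 1979/18, so p_{LinkUp} = 123.6875.
Then p_{NetOne} = 515/6 + (1/3)·123.6875 = 127.0625.
q_{LinkUp} = 323 − 3·123.6875 + 2·127.0625 = 206.0625.

206.0625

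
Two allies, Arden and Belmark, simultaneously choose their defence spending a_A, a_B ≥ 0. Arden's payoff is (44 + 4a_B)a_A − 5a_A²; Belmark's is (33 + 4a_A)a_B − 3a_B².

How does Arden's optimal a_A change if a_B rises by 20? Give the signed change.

Expanding Arden's payoff: 44a_A + 4a_Ba_A − 5a_A².
∂π/∂a_A = 44 + 4a_B − 10a_A = 0, so a_A = 4.4 + 0.4a_B.
The reaction-function slope is 0.4, so a 20-unit rise in a_B moves a_A by 0.4 × 20 = 8. Arden's best response rises — the actions are strategic complements.

8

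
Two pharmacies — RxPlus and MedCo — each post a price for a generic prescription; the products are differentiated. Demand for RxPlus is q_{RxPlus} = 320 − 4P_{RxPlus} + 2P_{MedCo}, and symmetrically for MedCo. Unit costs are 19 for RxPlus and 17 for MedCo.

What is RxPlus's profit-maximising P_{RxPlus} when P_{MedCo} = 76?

RxPlus's profit: π = (P_{RxPlus} − 19)(320 − 4P_{RxPlus} + 2P_{MedCo}).
∂π/∂P_{RxPlus} = 396 − 8P_{RxPlus} + 2P_{MedCo} = 0 ⇒ P_{RxPlus} = 49.5 + 0.25P_{MedCo}.
At P_{MedCo} = 76: P_{RxPlus} = 49.5 + 0.25·76 = 68.5.

68.5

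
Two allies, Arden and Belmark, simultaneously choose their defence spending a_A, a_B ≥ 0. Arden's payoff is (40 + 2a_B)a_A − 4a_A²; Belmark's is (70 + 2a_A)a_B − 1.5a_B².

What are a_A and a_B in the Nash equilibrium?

Expanding Arden's payoff: 40a_A + 2a_Ba_A − 4a_A².
∂π/∂a_A = 40 + 2a_B − 8a_A = 0, so a_A = 5 + 0.25a_B.
Likewise for Belmark: a_B = 70/3 + (2/3)a_A.
Plugging a_B into Arden's best response: a_A = 5 + 0.25(70/3 + (2/3)a_A) ⇒ (5/6)a_A = 65/6, so a_A = 13.
Then a_B = 70/3 + (2/3)·13 = 32.

13, 32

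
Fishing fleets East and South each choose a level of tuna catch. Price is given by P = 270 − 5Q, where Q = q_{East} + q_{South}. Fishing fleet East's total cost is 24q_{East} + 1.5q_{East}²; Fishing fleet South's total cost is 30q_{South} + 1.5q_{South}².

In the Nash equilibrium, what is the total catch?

Fishing fleet East's profit: π = q_{East}(270 − 5(q_{East} + q_{South})) − 24q_{East} − 1.5q_{East}².
∂π/∂q_{East} = 246 − 13q_{East} − 5q_{South} = 0, so q_{East} = 246/13 − (5/13)q_{South}.
By the same steps for South: q_{South} = 240/13 − (5/13)q_{East}.
Plugging q_{South} into East's best response: q_{East} = 246/13 − (5/13)(240/13 − (5/13)q_{East}) ⇒ (144/169)q_{East} = 1998/169, so q_{East} = 13.875.
Then q_{South} = 240/13 − (5/13)·13.875 = 13.125.
Total catch: 13.875 + 13.125 = 27.

27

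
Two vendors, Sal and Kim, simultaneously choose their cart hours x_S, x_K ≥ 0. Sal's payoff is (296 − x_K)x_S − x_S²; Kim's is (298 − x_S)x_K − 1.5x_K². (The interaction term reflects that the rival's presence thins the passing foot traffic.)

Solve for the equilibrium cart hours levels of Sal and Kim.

Expanding Sal's payoff: 296x_S − x_Kx_S − x_S².
∂π/∂x_S = 296 − x_K − 2x_S = 0, so x_S = 148 − 0.5x_K.
Likewise for Kim: x_K = 298/3 − (1/3)x_S.
Substituting the second reaction function into the first: x_S = 148 − 0.5(298/3 − (1/3)x_S), which gives (5/6)x_S = 295/3 ⇒ x_S = 118.
Then x_K = 298/3 − (1/3)·118 = 60.

118, 60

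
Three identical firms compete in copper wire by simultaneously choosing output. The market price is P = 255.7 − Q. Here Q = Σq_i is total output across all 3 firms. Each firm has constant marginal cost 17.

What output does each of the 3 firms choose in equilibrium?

59.675

A representative firm's profit is π_i = q_i(255.7 − Q) − 17q_i, with Q = q_i + Σ_{j≠i} q_j.
First-order condition: 238.7 − 2q_i − Σ_{j≠i} q_j = 0.
Imposing symmetry (q_j = q for all j) turns Σ_{j≠i} q_j into 2q, so 238.7 = 4q and q = 59.675.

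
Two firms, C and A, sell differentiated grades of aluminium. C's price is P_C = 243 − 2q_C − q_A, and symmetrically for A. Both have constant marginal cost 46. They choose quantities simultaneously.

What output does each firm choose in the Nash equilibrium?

Firm C's profit: π = q_C(243 − 2q_C − q_A) − 46q_C.
∂π/∂q_C = 197 − 4q_C − q_A = 0 ⇒ q_C = 49.25 − 0.25q_A.
The game is symmetric, so in equilibrium q_A = q_C: the reaction function gives 1.25q_C = 49.25, hence q_C = 39.4.

39.4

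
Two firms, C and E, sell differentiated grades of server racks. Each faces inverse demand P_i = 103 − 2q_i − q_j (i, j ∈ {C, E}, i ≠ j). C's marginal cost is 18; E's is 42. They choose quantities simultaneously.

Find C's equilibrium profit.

691.92

Firm C's profit: π = q_C(103 − 2q_C − q_E) − 18q_C.
∂π/∂q_C = 85 − 4q_C − q_E = 0 ⇒ q_C = 21.25 − 0.25q_E.
Similarly q_E = 15.25 − 0.25q_C.
Solving the two reaction functions simultaneously: (1 − (−0.25)(−0.25))q_C = 21.25 − 0.25·15.25, so 0.9375q_C = 17.4375 and q_C = 18.6.
Then q_E = 15.25 − 0.25·18.6 = 10.6.
P_C = 103 − 2·18.6 − 10.6 = 55.2.
Profit = (55.2 − 18)·18.6 = 691.92.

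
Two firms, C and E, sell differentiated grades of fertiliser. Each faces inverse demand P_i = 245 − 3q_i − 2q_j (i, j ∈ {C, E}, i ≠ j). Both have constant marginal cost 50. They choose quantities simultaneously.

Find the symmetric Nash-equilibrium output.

24.375

Firm C's profit: π = q_C(245 − 3q_C − 2q_E) − 50q_C.
∂π/∂q_C = 195 − 6q_C − 2q_E = 0 ⇒ q_C = 32.5 − (1/3)q_E.
The game is symmetric, so in equilibrium q_E = q_C: the reaction function gives (4/3)q_C = 32.5, hence q_C = 24.375.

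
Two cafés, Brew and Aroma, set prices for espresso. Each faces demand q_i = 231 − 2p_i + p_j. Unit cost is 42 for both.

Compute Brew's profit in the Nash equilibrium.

7938

Brew's profit: π = (p_{Brew} − 42)(231 − 2p_{Brew} + p_{Aroma}).
∂π/∂p_{Brew} = 315 − 4p_{Brew} + p_{Aroma} = 0 ⇒ p_{Brew} = 78.75 + 0.25p_{Aroma}.
The game is symmetric, so in equilibrium p_{Aroma} = p_{Brew}: the reaction function gives 0.75p_{Brew} = 78.75, hence p_{Brew} = 105.
q_{Brew} = 231 − 2·105 + 105 = 126.
Profit = (105 − 42)·126 = 7938.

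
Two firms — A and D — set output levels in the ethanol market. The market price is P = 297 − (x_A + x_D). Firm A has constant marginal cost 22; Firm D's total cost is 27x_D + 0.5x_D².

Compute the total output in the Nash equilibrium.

Firm A's profit: π = x_A(297 − (x_A + x_D)) − 22x_A.
∂π/∂x_A = 275 − 2x_A − x_D = 0, so x_A = 137.5 − 0.5x_D.
For D: ∂π/∂x_D = 270 − 3x_D − x_A = 0 ⇒ x_D = 90 − (1/3)x_A.
Solving the two reaction functions simultaneously: (1 − (−0.5)(−1/3))x_A = 137.5 − 0.5·90, so (5/6)x_A = 92.5 and x_A = 111.
Then x_D = 90 − (1/3)·111 = 53.
Total output: 111 + 53 = 164.

164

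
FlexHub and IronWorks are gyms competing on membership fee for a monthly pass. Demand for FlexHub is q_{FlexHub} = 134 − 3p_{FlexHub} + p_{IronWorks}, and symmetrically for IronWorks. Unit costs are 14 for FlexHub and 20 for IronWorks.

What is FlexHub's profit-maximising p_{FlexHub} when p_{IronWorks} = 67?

FlexHub's profit: π = (p_{FlexHub} − 14)(134 − 3p_{FlexHub} + p_{IronWorks}).
∂π/∂p_{FlexHub} = 176 − 6p_{FlexHub} + p_{IronWorks} = 0 ⇒ p_{FlexHub} = 88/3 + (1/6)p_{IronWorks}.
At p_{IronWorks} = 67: p_{FlexHub} = 88/3 + (1/6)·67 = 40.5.

40.5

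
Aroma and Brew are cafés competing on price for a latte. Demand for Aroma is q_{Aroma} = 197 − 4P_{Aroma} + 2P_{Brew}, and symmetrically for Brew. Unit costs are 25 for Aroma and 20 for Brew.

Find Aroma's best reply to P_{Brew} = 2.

37.625

Aroma's profit: π = (P_{Aroma} − 25)(197 − 4P_{Aroma} + 2P_{Brew}).
∂π/∂P_{Aroma} = 297 − 8P_{Aroma} + 2P_{Brew} = 0 ⇒ P_{Aroma} = 37.125 + 0.25P_{Brew}.
At P_{Brew} = 2: P_{Aroma} = 37.125 + 0.25·2 = 37.625.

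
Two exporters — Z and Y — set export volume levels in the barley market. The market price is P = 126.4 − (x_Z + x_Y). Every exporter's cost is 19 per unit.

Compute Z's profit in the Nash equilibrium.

Exporter Z's profit: π = x_Z(126.4 − (x_Z + x_Y)) − 19x_Z.
∂π/∂x_Z = 107.4 − 2x_Z − x_Y = 0, so x_Z = 53.7 − 0.5x_Y.
By symmetry x_Y = x_Z; substituting into the reaction function, 1.5x_Z = 53.7 and x_Z = 35.8.
Price P = 126.4 − 71.6 = 54.8.
Z's profit: (54.8 − 19)·35.8 = 1281.64.

1281.64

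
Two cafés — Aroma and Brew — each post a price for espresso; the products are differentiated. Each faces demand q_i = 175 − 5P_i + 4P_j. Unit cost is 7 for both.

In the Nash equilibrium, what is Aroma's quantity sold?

140

Aroma's profit: π = (P_{Aroma} − 7)(175 − 5P_{Aroma} + 4P_{Brew}).
∂π/∂P_{Aroma} = 210 − 10P_{Aroma} + 4P_{Brew} = 0 ⇒ P_{Aroma} = 21 + 0.4P_{Brew}.
Setting P_{Aroma} = P_{Brew} in the reaction function: P_{Aroma} = 21 + 0.4P_{Aroma}, so P_{Aroma} = 21 / 0.6 = 35.
q_{Aroma} = 175 − 5·35 + 4·35 = 140.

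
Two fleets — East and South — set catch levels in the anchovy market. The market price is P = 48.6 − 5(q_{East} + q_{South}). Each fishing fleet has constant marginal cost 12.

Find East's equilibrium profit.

29.768

Fishing fleet East's profit: π = q_{East}(48.6 − 5(q_{East} + q_{South})) − 12q_{East}.
∂π/∂q_{East} = 36.6 − 10q_{East} − 5q_{South} = 0, so q_{East} = 3.66 − 0.5q_{South}.
The game is symmetric, so in equilibrium q_{South} = q_{East}: the reaction function gives 1.5q_{East} = 3.66, hence q_{East} = 2.44.
Price P = 48.6 − 5·4.88 = 24.2.
East's profit: (24.2 − 12)·2.44 = 29.768.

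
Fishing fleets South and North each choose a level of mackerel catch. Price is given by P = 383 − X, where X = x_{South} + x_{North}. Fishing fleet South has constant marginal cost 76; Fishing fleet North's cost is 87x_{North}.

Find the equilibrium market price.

182

Fishing fleet South's profit: π = x_{South}(383 − (x_{South} + x_{North})) − 76x_{South}.
∂π/∂x_{South} = 307 − 2x_{South} − x_{North} = 0, so x_{South} = 153.5 − 0.5x_{North}.
By the same steps for North: x_{North} = 148 − 0.5x_{South}.
Substituting the second reaction function into the first: x_{South} = 153.5 − 0.5(148 − 0.5x_{South}), which gives 0.75x_{South} = 79.5 ⇒ x_{South} = 106.
Then x_{North} = 148 − 0.5·106 = 95.
Equilibrium price: P = 383 − 201 = 182.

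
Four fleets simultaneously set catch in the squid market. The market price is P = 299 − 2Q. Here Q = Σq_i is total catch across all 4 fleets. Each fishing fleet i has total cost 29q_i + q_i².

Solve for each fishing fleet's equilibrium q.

A representative fishing fleet's profit is π_i = q_i(299 − 2Q) − 29q_i − q_i², with Q = q_i + Σ_{j≠i} q_j.
First-order condition: 270 − 6q_i − 2Σ_{j≠i} q_j = 0.
In a symmetric equilibrium every fishing fleet chooses the same q, so Σ_{j≠i} q_j = 3q. The condition becomes 270 − 12q = 0, giving q = 270/12 = 22.5.

22.5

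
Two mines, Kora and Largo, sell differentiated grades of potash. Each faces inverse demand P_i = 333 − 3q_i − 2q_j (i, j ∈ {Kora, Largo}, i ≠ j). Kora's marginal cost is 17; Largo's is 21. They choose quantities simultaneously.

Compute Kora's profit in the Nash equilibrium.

4740.1875

Mine Kora's profit: π = q_{Kora}(333 − 3q_{Kora} − 2q_{Largo}) − 17q_{Kora}.
∂π/∂q_{Kora} = 316 − 6q_{Kora} − 2q_{Largo} = 0 ⇒ q_{Kora} = 158/3 − (1/3)q_{Largo}.
Similarly q_{Largo} = 52 − (1/3)q_{Kora}.
Plugging q_{Largo} into Kora's best response: q_{Kora} = 158/3 − (1/3)(52 − (1/3)q_{Kora}) ⇒ (8/9)q_{Kora} = 106/3, so q_{Kora} = 39.75.
Then q_{Largo} = 52 − (1/3)·39.75 = 38.75.
P_{Kora} = 333 − 3·39.75 − 2·38.75 = 136.25.
Profit = (136.25 − 17)·39.75 = 4740.1875.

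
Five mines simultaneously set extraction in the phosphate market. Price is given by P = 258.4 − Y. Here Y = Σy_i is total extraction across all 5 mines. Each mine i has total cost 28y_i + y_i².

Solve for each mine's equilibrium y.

A representative mine's profit is π_i = y_i(258.4 − Y) − 28y_i − y_i², with Y = y_i + Σ_{j≠i} y_j.
First-order condition: 230.4 − 4y_i − Σ_{j≠i} y_j = 0.
Imposing symmetry (y_j = y for all j) turns Σ_{j≠i} y_j into 4y, so 230.4 = 8y and y = 28.8.

28.8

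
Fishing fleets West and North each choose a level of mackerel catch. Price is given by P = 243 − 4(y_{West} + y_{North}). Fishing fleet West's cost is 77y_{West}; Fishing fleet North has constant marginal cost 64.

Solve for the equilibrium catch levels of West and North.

12.75, 16

Fishing fleet West's profit: π = y_{West}(243 − 4(y_{West} + y_{North})) − 77y_{West}.
∂π/∂y_{West} = 166 − 8y_{West} − 4y_{North} = 0, so y_{West} = 20.75 − 0.5y_{North}.
By the same steps for North: y_{North} = 22.375 − 0.5y_{West}.
Solving the two reaction functions simultaneously: (1 − (−0.5)(−0.5))y_{West} = 20.75 − 0.5·22.375, so 0.75y_{West} = 9.5625 and y_{West} = 12.75.
Then y_{North} = 22.375 − 0.5·12.75 = 16.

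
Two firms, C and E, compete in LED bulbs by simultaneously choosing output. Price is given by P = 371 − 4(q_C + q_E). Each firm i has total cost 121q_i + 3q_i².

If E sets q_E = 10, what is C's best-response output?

Firm C's profit: π = q_C(371 − 4(q_C + q_E)) − 121q_C − 3q_C².
∂π/∂q_C = 250 − 14q_C − 4q_E = 0, so q_C = 125/7 − (2/7)q_E.
At q_E = 10: q_C = 125/7 − (2/7)·10 = 15.

15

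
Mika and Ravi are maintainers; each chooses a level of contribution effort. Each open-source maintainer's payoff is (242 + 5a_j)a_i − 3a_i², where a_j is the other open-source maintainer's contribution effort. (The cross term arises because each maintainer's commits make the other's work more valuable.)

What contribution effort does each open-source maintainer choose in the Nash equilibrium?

Mika's payoff is (242 + 5a_R)a_M − 3a_M².
∂π/∂a_M = 242 + 5a_R − 6a_M = 0, so a_M = 121/3 + (5/6)a_R.
Setting a_M = a_R in the reaction function: a_M = 121/3 + (5/6)a_M, so a_M = (121/3) / (1/6) = 242.

242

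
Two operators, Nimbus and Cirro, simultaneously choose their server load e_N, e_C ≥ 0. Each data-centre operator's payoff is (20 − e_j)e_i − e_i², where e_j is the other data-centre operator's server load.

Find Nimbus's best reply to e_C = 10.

Nimbus's payoff is (20 − e_C)e_N − e_N².
∂π/∂e_N = 20 − e_C − 2e_N = 0, so e_N = 10 − 0.5e_C.
At e_C = 10: e_N = 10 − 0.5·10 = 5.

5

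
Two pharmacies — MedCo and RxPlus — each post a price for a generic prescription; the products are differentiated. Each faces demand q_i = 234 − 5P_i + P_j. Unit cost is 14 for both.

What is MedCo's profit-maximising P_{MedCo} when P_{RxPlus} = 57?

36.1

MedCo's profit: π = (P_{MedCo} − 14)(234 − 5P_{MedCo} + P_{RxPlus}).
∂π/∂P_{MedCo} = 304 − 10P_{MedCo} + P_{RxPlus} = 0 ⇒ P_{MedCo} = 30.4 + 0.1P_{RxPlus}.
At P_{RxPlus} = 57: P_{MedCo} = 30.4 + 0.1·57 = 36.1.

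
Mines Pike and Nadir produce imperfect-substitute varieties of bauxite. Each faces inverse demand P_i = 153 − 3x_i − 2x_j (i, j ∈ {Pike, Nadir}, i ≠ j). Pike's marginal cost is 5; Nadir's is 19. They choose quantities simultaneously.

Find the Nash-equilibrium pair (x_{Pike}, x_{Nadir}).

Mine Pike's profit: π = x_{Pike}(153 − 3x_{Pike} − 2x_{Nadir}) − 5x_{Pike}.
∂π/∂x_{Pike} = 148 − 6x_{Pike} − 2x_{Nadir} = 0 ⇒ x_{Pike} = 74/3 − (1/3)x_{Nadir}.
Similarly x_{Nadir} = 67/3 − (1/3)x_{Pike}.
Plugging x_{Nadir} into Pike's best response: x_{Pike} = 74/3 − (1/3)(67/3 − (1/3)x_{Pike}) ⇒ (8/9)x_{Pike} = 155/9, so x_{Pike} = 19.375.
Then x_{Nadir} = 67/3 − (1/3)·19.375 = 15.875.

19.375, 15.875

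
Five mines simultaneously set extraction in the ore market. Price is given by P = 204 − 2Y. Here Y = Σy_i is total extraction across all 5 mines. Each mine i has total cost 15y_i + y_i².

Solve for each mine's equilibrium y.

A representative mine's profit is π_i = y_i(204 − 2Y) − 15y_i − y_i², with Y = y_i + Σ_{j≠i} y_j.
First-order condition: 189 − 6y_i − 2Σ_{j≠i} y_j = 0.
With identical mines, set every y_j = y: then 189 − 6y − 8y = 0, i.e. y = 189/14 = 13.5.

13.5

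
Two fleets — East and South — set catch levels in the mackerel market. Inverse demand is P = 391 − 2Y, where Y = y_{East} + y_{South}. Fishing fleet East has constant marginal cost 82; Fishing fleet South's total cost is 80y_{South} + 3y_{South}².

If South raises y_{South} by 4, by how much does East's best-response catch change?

Fishing fleet East's profit: π = y_{East}(391 − 2(y_{East} + y_{South})) − 82y_{East}.
∂π/∂y_{East} = 309 − 4y_{East} − 2y_{South} = 0, so y_{East} = 77.25 − 0.5y_{South}.
The reaction-function slope is −0.5, so a 4-unit rise in y_{South} moves y_{East} by −0.5 × 4 = −2. East's best response falls — the actions are strategic substitutes.

-2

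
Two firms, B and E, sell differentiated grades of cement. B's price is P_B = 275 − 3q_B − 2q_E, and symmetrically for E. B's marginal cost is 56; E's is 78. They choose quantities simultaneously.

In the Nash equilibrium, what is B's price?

Firm B's profit: π = q_B(275 − 3q_B − 2q_E) − 56q_B.
∂π/∂q_B = 219 − 6q_B − 2q_E = 0 ⇒ q_B = 36.5 − (1/3)q_E.
Similarly q_E = 197/6 − (1/3)q_B.
Substituting the second reaction function into the first: q_B = 36.5 − (1/3)(197/6 − (1/3)q_B), which gives (8/9)q_B = 230/9 ⇒ q_B = 28.75.
Then q_E = 197/6 − (1/3)·28.75 = 23.25.
P_B = 275 − 3·28.75 − 2·23.25 = 142.25.

142.25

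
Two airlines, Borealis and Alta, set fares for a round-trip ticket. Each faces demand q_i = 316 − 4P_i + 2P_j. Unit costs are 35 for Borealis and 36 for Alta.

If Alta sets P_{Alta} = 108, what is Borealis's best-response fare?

84

Borealis's profit: π = (P_{Borealis} − 35)(316 − 4P_{Borealis} + 2P_{Alta}).
∂π/∂P_{Borealis} = 456 − 8P_{Borealis} + 2P_{Alta} = 0 ⇒ P_{Borealis} = 57 + 0.25P_{Alta}.
At P_{Alta} = 108: P_{Borealis} = 57 + 0.25·108 = 84.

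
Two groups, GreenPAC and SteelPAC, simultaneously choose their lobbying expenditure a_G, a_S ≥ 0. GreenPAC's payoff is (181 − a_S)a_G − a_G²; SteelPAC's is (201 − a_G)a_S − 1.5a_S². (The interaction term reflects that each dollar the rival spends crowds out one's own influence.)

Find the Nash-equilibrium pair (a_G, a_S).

68.4, 44.2

Expanding GreenPAC's payoff: 181a_G − a_Sa_G − a_G².
∂π/∂a_G = 181 − a_S − 2a_G = 0, so a_G = 90.5 − 0.5a_S.
Likewise for SteelPAC: a_S = 67 − (1/3)a_G.
Solving the two reaction functions simultaneously: (1 − (−0.5)(−1/3))a_G = 90.5 − 0.5·67, so (5/6)a_G = 57 and a_G = 68.4.
Then a_S = 67 − (1/3)·68.4 = 44.2.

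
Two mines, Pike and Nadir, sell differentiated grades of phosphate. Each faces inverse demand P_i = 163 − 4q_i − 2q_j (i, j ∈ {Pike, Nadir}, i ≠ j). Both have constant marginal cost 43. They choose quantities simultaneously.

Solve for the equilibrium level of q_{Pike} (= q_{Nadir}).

Mine Pike's profit: π = q_{Pike}(163 − 4q_{Pike} − 2q_{Nadir}) − 43q_{Pike}.
∂π/∂q_{Pike} = 120 − 8q_{Pike} − 2q_{Nadir} = 0 ⇒ q_{Pike} = 15 − 0.25q_{Nadir}.
The game is symmetric, so in equilibrium q_{Nadir} = q_{Pike}: the reaction function gives 1.25q_{Pike} = 15, hence q_{Pike} = 12.

12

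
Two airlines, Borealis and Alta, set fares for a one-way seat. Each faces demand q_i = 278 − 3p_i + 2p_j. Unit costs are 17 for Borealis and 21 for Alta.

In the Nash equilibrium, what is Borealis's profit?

Borealis's profit: π = (p_{Borealis} − 17)(278 − 3p_{Borealis} + 2p_{Alta}).
∂π/∂p_{Borealis} = 329 − 6p_{Borealis} + 2p_{Alta} = 0 ⇒ p_{Borealis} = 329/6 + (1/3)p_{Alta}.
Similarly p_{Alta} = 341/6 + (1/3)p_{Borealis}.
Plugging p_{Alta} into Borealis's best response: p_{Borealis} = 329/6 + (1/3)(341/6 + (1/3)p_{Borealis}) ⇒ (8/9)p_{Borealis} = 664/9, so p_{Borealis} = 83.
Then p_{Alta} = 341/6 + (1/3)·83 = 84.5.
q_{Borealis} = 278 − 3·83 + 2·84.5 = 198.
Profit = (83 − 17)·198 = 13068.

13068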